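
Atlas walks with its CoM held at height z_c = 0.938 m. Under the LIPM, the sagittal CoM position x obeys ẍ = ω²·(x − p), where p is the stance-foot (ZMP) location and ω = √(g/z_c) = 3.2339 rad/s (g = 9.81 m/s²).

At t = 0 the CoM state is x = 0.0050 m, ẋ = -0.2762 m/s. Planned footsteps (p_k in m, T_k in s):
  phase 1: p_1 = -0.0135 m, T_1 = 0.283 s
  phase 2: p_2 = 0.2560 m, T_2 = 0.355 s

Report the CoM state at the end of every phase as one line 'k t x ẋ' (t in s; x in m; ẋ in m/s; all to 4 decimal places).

1 0.2830 -0.0762 -0.3374
2 0.6380 -0.4682 -2.1082

phase 1: p=-0.0135, T=0.283, ωT=0.915194, cosh=1.448849, sinh=1.048410; start (x,ẋ)=(0.005000, -0.276200) → end (x,ẋ)=(-0.076239, -0.337449)
phase 2: p=0.2560, T=0.355, ωT=1.148035, cosh=1.734626, sinh=1.417366; start (x,ẋ)=(-0.076239, -0.337449) → end (x,ẋ)=(-0.468208, -2.108203)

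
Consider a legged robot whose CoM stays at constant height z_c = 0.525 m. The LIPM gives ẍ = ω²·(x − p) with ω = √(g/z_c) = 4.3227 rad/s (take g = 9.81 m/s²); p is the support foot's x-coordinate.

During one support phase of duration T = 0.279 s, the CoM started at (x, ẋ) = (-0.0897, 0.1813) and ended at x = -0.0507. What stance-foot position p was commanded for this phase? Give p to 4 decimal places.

p = -0.0595

ωT = 4.3227·0.279 = 1.206033; cosh(ωT) = 1.819796, sinh(ωT) = 1.520413
x(T) = p + (x₀−p)·cosh(ωT) + (ẋ₀/ω)·sinh(ωT) ⇒ p·(1 − cosh) = x(T) − x₀·cosh − (ẋ₀/ω)·sinh
numerator   = -0.0507 − (-0.0897)·1.819796 − (0.1813/4.3227)·1.520413 = 0.048767
denominator = 1 − 1.819796 = -0.819796
p = 0.048767 / -0.819796 = -0.0595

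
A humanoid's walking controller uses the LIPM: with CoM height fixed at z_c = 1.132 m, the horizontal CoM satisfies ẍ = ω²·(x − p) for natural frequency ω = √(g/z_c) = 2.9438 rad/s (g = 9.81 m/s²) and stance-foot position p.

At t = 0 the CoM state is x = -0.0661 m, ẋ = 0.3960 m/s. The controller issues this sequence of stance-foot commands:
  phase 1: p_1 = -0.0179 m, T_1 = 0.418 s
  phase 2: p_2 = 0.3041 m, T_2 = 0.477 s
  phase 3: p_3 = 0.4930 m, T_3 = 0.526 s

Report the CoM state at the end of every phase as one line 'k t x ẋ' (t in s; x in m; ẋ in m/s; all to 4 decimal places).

phase 1: p=-0.0179, T=0.418, ωT=1.230508, cosh=1.857557, sinh=1.565413; start (x,ẋ)=(-0.066100, 0.396000) → end (x,ẋ)=(0.103145, 0.513474)
phase 2: p=0.3041, T=0.477, ωT=1.404193, cosh=2.158901, sinh=1.913336; start (x,ẋ)=(0.103145, 0.513474) → end (x,ẋ)=(0.203993, -0.023334)
phase 3: p=0.4930, T=0.526, ωT=1.548439, cosh=2.458350, sinh=2.245770; start (x,ẋ)=(0.203993, -0.023334) → end (x,ẋ)=(-0.235281, -1.968017)

1 0.4180 0.1031 0.5135
2 0.8950 0.2040 -0.0233
3 1.4210 -0.2353 -1.9680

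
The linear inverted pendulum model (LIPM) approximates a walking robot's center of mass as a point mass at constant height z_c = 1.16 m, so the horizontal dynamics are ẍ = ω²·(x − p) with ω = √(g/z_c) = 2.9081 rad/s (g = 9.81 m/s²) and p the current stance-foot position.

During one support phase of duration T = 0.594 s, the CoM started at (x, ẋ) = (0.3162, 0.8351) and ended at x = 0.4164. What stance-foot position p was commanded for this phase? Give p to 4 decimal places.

ωT = 2.9081·0.594 = 1.727411; cosh(ωT) = 2.901908, sinh(ωT) = 2.724164
x(T) = p + (x₀−p)·cosh(ωT) + (ẋ₀/ω)·sinh(ωT) ⇒ p·(1 − cosh) = x(T) − x₀·cosh − (ẋ₀/ω)·sinh
numerator   = 0.4164 − (0.3162)·2.901908 − (0.8351/2.9081)·2.724164 = -1.283463
denominator = 1 − 2.901908 = -1.901908
p = -1.283463 / -1.901908 = 0.6748

p = 0.6748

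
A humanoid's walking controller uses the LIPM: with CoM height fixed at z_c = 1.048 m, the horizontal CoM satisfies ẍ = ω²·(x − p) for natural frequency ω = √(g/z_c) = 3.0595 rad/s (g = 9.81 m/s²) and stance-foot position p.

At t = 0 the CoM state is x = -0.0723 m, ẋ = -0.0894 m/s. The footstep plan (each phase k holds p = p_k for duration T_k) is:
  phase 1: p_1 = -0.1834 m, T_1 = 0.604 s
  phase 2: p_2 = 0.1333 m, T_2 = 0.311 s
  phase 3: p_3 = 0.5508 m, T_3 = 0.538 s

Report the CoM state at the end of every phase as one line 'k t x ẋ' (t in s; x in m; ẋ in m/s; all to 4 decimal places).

phase 1: p=-0.1834, T=0.604, ωT=1.847938, cosh=3.252140, sinh=3.094579; start (x,ẋ)=(-0.072300, -0.089400) → end (x,ẋ)=(0.087488, 0.761138)
phase 2: p=0.1333, T=0.311, ωT=0.951504, cosh=1.487881, sinh=1.101722; start (x,ẋ)=(0.087488, 0.761138) → end (x,ẋ)=(0.339222, 0.978063)
phase 3: p=0.5508, T=0.538, ωT=1.646011, cosh=2.689534, sinh=2.496717; start (x,ẋ)=(0.339222, 0.978063) → end (x,ẋ)=(0.779905, 1.014350)

1 0.6040 0.0875 0.7611
2 0.9150 0.3392 0.9781
3 1.4530 0.7799 1.0144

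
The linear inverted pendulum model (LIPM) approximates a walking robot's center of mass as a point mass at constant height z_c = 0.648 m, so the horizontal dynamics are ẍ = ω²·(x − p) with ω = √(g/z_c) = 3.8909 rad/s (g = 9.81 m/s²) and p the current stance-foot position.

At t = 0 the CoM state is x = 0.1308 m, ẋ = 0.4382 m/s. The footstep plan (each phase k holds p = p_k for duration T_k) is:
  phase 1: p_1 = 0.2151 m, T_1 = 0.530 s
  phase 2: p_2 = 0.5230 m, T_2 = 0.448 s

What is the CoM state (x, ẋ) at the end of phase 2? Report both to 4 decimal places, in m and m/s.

phase 1: p=0.2151, T=0.530, ωT=2.062177, cosh=3.995123, sinh=3.867946; start (x,ẋ)=(0.130800, 0.438200) → end (x,ẋ)=(0.313926, 0.481965)
phase 2: p=0.5230, T=0.448, ωT=1.743123, cosh=2.945069, sinh=2.770096; start (x,ẋ)=(0.313926, 0.481965) → end (x,ẋ)=(0.250394, -0.834013)

x = 0.2504, ẋ = -0.8340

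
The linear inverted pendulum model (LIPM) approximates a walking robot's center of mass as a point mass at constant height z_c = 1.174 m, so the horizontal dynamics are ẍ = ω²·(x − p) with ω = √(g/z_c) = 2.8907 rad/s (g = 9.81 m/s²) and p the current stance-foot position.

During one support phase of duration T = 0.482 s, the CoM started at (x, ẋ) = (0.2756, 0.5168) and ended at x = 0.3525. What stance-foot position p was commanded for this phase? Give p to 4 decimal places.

ωT = 2.8907·0.482 = 1.393317; cosh(ωT) = 2.138221, sinh(ωT) = 1.889970
x(T) = p + (x₀−p)·cosh(ωT) + (ẋ₀/ω)·sinh(ωT) ⇒ p·(1 − cosh) = x(T) − x₀·cosh − (ẋ₀/ω)·sinh
numerator   = 0.3525 − (0.2756)·2.138221 − (0.5168/2.8907)·1.889970 = -0.574683
denominator = 1 − 2.138221 = -1.138221
p = -0.574683 / -1.138221 = 0.5049

p = 0.5049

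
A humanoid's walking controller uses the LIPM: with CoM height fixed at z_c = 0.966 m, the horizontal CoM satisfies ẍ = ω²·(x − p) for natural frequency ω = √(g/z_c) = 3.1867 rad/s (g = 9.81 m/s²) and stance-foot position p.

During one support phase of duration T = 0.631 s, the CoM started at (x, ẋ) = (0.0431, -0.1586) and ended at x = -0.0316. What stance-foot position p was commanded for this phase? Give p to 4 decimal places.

p = 0.0046

ωT = 3.1867·0.631 = 2.010808; cosh(ωT) = 3.801614, sinh(ωT) = 3.667734
x(T) = p + (x₀−p)·cosh(ωT) + (ẋ₀/ω)·sinh(ωT) ⇒ p·(1 − cosh) = x(T) − x₀·cosh − (ẋ₀/ω)·sinh
numerator   = -0.0316 − (0.0431)·3.801614 − (-0.1586/3.1867)·3.667734 = -0.012909
denominator = 1 − 3.801614 = -2.801614
p = -0.012909 / -2.801614 = 0.0046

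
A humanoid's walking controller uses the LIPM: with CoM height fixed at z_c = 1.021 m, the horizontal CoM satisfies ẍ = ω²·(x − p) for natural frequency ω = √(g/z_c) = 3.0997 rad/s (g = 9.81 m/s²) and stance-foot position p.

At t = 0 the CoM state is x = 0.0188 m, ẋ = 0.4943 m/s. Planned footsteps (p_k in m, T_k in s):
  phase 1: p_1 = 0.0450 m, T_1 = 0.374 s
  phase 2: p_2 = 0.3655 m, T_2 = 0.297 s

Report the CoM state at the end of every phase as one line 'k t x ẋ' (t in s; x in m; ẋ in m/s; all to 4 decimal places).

1 0.3740 0.2283 0.7487
2 0.6710 0.4210 0.6397

phase 1: p=0.0450, T=0.374, ωT=1.159288, cosh=1.750686, sinh=1.436976; start (x,ẋ)=(0.018800, 0.494300) → end (x,ẋ)=(0.228282, 0.748664)
phase 2: p=0.3655, T=0.297, ωT=0.920611, cosh=1.454550, sinh=1.056274; start (x,ẋ)=(0.228282, 0.748664) → end (x,ẋ)=(0.421030, 0.639701)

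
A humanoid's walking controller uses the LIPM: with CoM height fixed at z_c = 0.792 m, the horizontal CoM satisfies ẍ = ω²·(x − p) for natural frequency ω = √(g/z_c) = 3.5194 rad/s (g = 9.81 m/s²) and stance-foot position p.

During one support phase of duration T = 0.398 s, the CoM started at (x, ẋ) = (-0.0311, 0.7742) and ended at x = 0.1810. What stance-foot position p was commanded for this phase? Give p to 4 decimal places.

ωT = 3.5194·0.398 = 1.400721; cosh(ωT) = 2.152272, sinh(ωT) = 1.905853
x(T) = p + (x₀−p)·cosh(ωT) + (ẋ₀/ω)·sinh(ωT) ⇒ p·(1 − cosh) = x(T) − x₀·cosh − (ẋ₀/ω)·sinh
numerator   = 0.1810 − (-0.0311)·2.152272 − (0.7742/3.5194)·1.905853 = -0.171315
denominator = 1 − 2.152272 = -1.152272
p = -0.171315 / -1.152272 = 0.1487

p = 0.1487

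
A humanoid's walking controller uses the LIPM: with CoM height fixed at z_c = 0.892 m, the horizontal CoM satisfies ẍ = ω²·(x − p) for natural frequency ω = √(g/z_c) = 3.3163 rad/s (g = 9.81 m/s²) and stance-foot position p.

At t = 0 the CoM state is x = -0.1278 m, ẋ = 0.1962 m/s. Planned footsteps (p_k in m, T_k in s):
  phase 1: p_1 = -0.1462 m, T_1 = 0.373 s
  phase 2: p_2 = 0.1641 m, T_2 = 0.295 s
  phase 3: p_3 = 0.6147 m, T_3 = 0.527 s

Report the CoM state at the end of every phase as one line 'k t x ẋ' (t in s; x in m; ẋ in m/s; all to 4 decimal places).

1 0.3730 -0.0185 0.4627
2 0.6680 0.0462 0.0108
3 1.1950 -1.0576 -5.2156

phase 1: p=-0.1462, T=0.373, ωT=1.236980, cosh=1.867726, sinh=1.577467; start (x,ẋ)=(-0.127800, 0.196200) → end (x,ẋ)=(-0.018507, 0.462705)
phase 2: p=0.1641, T=0.295, ωT=0.978308, cosh=1.517950, sinh=1.142003; start (x,ẋ)=(-0.018507, 0.462705) → end (x,ẋ)=(0.046249, 0.010788)
phase 3: p=0.6147, T=0.527, ωT=1.747690, cosh=2.957751, sinh=2.783575; start (x,ẋ)=(0.046249, 0.010788) → end (x,ẋ)=(-1.057582, -5.215563)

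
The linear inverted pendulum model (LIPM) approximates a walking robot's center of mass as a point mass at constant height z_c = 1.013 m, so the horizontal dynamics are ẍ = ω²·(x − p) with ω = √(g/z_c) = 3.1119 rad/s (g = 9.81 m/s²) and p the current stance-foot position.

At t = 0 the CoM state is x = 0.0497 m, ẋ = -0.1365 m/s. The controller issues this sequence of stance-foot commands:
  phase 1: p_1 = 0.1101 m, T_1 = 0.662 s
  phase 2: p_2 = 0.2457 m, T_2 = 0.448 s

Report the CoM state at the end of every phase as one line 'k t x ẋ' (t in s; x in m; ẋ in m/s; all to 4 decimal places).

phase 1: p=0.1101, T=0.662, ωT=2.060078, cosh=3.987012, sinh=3.859568; start (x,ẋ)=(0.049700, -0.136500) → end (x,ẋ)=(-0.300011, -1.269667)
phase 2: p=0.2457, T=0.448, ωT=1.394131, cosh=2.139759, sinh=1.891711; start (x,ẋ)=(-0.300011, -1.269667) → end (x,ẋ)=(-1.693816, -5.929282)

1 0.6620 -0.3000 -1.2697
2 1.1100 -1.6938 -5.9293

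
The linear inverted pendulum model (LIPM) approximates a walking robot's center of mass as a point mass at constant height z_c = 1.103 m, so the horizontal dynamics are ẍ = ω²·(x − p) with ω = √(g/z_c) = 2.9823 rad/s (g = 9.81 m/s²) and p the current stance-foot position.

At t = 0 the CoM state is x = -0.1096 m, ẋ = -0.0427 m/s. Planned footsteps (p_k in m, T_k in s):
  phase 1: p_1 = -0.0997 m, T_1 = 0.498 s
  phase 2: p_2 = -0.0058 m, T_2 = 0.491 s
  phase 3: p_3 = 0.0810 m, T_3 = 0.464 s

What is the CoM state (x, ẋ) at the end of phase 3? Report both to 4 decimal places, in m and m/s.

x = -1.8385, ẋ = -5.6435

phase 1: p=-0.0997, T=0.498, ωT=1.485185, cosh=2.321122, sinh=2.094662; start (x,ẋ)=(-0.109600, -0.042700) → end (x,ẋ)=(-0.152670, -0.160956)
phase 2: p=-0.0058, T=0.491, ωT=1.464309, cosh=2.277896, sinh=2.046659; start (x,ẋ)=(-0.152670, -0.160956) → end (x,ẋ)=(-0.450814, -1.263100)
phase 3: p=0.0810, T=0.464, ωT=1.383787, cosh=2.120306, sinh=1.869678; start (x,ẋ)=(-0.450814, -1.263100) → end (x,ẋ)=(-1.838477, -5.643523)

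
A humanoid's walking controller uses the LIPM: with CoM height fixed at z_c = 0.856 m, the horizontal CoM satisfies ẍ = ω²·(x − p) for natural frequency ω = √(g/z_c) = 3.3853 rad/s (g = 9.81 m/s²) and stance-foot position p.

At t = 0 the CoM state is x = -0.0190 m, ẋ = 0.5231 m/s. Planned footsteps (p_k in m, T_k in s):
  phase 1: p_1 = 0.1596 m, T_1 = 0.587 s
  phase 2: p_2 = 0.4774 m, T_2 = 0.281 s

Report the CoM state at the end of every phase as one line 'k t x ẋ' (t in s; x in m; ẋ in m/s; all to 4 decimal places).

1 0.5870 0.0489 -0.2200
2 0.8680 -0.2316 -1.9248

phase 1: p=0.1596, T=0.587, ωT=1.987171, cosh=3.715975, sinh=3.578893; start (x,ẋ)=(-0.019000, 0.523100) → end (x,ẋ)=(0.048941, -0.220024)
phase 2: p=0.4774, T=0.281, ωT=0.951269, cosh=1.487622, sinh=1.101372; start (x,ẋ)=(0.048941, -0.220024) → end (x,ẋ)=(-0.231568, -1.924811)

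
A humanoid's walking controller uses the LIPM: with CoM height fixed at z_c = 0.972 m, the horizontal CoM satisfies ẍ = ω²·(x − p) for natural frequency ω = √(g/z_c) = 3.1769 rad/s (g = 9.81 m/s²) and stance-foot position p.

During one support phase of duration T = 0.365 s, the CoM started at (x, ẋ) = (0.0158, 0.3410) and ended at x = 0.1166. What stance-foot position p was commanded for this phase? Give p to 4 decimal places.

ωT = 3.1769·0.365 = 1.159569; cosh(ωT) = 1.751089, sinh(ωT) = 1.437468
x(T) = p + (x₀−p)·cosh(ωT) + (ẋ₀/ω)·sinh(ωT) ⇒ p·(1 − cosh) = x(T) − x₀·cosh − (ẋ₀/ω)·sinh
numerator   = 0.1166 − (0.0158)·1.751089 − (0.3410/3.1769)·1.437468 = -0.065361
denominator = 1 − 1.751089 = -0.751089
p = -0.065361 / -0.751089 = 0.0870

p = 0.0870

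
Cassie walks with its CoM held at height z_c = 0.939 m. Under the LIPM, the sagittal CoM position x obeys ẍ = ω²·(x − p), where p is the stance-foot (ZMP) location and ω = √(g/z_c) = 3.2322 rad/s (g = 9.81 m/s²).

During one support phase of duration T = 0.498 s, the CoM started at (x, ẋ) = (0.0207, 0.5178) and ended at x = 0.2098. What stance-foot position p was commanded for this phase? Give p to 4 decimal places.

ωT = 3.2322·0.498 = 1.609636; cosh(ωT) = 2.600475, sinh(ωT) = 2.400514
x(T) = p + (x₀−p)·cosh(ωT) + (ẋ₀/ω)·sinh(ωT) ⇒ p·(1 − cosh) = x(T) − x₀·cosh − (ẋ₀/ω)·sinh
numerator   = 0.2098 − (0.0207)·2.600475 − (0.5178/3.2322)·2.400514 = -0.228593
denominator = 1 − 2.600475 = -1.600475
p = -0.228593 / -1.600475 = 0.1428

p = 0.1428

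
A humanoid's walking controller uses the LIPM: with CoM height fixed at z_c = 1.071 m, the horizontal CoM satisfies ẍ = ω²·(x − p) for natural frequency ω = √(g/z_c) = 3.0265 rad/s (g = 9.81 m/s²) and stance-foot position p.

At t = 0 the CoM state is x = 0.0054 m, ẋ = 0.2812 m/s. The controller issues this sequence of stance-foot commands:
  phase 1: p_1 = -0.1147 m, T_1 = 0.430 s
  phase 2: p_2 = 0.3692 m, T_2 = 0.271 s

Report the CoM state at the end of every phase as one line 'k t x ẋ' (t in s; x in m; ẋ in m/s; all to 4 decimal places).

phase 1: p=-0.1147, T=0.430, ωT=1.301395, cosh=1.973285, sinh=1.701134; start (x,ẋ)=(0.005400, 0.281200) → end (x,ẋ)=(0.280348, 1.173220)
phase 2: p=0.3692, T=0.271, ωT=0.820182, cosh=1.355632, sinh=0.915280; start (x,ẋ)=(0.280348, 1.173220) → end (x,ẋ)=(0.603557, 1.344327)

1 0.4300 0.2803 1.1732
2 0.7010 0.6036 1.3443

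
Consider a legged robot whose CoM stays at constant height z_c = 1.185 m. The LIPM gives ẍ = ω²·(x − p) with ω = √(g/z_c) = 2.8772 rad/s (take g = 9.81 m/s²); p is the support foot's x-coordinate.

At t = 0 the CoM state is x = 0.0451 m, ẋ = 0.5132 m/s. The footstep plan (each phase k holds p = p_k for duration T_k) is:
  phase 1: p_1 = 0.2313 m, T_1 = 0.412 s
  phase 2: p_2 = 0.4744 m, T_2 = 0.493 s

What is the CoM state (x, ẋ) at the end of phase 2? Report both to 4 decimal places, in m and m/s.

phase 1: p=0.2313, T=0.412, ωT=1.185406, cosh=1.788819, sinh=1.483197; start (x,ẋ)=(0.045100, 0.513200) → end (x,ẋ)=(0.162777, 0.123422)
phase 2: p=0.4744, T=0.493, ωT=1.418460, cosh=2.186420, sinh=1.944333; start (x,ẋ)=(0.162777, 0.123422) → end (x,ẋ)=(-0.123534, -1.473443)

x = -0.1235, ẋ = -1.4734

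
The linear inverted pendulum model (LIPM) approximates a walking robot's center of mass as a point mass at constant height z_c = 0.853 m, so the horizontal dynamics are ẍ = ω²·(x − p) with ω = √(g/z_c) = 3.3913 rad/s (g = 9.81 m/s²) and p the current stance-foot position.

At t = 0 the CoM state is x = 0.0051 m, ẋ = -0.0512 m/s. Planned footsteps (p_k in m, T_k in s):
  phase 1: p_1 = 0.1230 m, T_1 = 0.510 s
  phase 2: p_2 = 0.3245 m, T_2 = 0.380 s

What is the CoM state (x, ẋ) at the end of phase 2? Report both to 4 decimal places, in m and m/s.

x = -1.4316, ẋ = -5.7500

phase 1: p=0.1230, T=0.510, ωT=1.729563, cosh=2.907776, sinh=2.730414; start (x,ẋ)=(0.005100, -0.051200) → end (x,ẋ)=(-0.261049, -1.240591)
phase 2: p=0.3245, T=0.380, ωT=1.288694, cosh=1.951838, sinh=1.676207; start (x,ẋ)=(-0.261049, -1.240591) → end (x,ẋ)=(-1.431580, -5.749999)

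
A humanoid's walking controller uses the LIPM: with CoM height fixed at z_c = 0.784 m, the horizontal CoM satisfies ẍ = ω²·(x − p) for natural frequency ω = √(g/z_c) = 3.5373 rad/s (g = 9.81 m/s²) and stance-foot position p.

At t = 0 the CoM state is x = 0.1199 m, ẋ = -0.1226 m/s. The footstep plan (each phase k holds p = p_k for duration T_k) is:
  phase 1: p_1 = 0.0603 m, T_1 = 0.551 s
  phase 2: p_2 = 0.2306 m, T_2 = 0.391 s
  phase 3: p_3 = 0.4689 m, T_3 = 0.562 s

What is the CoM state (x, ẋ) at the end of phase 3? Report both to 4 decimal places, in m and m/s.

x = -0.3496, ẋ = -2.7608

phase 1: p=0.0603, T=0.551, ωT=1.949052, cosh=3.582219, sinh=3.439810; start (x,ẋ)=(0.119900, -0.122600) → end (x,ẋ)=(0.154579, 0.286011)
phase 2: p=0.2306, T=0.391, ωT=1.383084, cosh=2.118992, sinh=1.868188; start (x,ẋ)=(0.154579, 0.286011) → end (x,ẋ)=(0.220566, 0.103684)
phase 3: p=0.4689, T=0.562, ωT=1.987963, cosh=3.718809, sinh=3.581835; start (x,ẋ)=(0.220566, 0.103684) → end (x,ẋ)=(-0.349616, -2.760811)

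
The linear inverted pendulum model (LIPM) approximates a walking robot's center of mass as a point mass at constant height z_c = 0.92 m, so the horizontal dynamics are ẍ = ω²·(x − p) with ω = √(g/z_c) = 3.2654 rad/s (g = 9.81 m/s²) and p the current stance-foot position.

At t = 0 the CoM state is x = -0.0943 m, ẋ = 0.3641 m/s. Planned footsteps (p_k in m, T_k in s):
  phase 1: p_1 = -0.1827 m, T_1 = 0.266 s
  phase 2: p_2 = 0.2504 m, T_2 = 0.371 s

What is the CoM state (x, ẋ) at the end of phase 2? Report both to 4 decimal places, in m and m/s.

x = 0.2573, ẋ = 0.4531

phase 1: p=-0.1827, T=0.266, ωT=0.868596, cosh=1.401551, sinh=0.982011; start (x,ẋ)=(-0.094300, 0.364100) → end (x,ẋ)=(0.050694, 0.793774)
phase 2: p=0.2504, T=0.371, ωT=1.211463, cosh=1.828078, sinh=1.530317; start (x,ẋ)=(0.050694, 0.793774) → end (x,ẋ)=(0.257320, 0.453129)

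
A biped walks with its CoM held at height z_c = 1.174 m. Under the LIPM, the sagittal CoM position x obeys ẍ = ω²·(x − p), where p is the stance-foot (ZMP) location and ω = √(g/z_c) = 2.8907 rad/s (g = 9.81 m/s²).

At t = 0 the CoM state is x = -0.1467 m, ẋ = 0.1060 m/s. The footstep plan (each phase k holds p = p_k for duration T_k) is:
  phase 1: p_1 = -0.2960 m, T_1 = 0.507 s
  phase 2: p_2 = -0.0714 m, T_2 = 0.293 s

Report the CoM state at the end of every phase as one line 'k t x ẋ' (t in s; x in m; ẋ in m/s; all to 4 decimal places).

phase 1: p=-0.2960, T=0.507, ωT=1.465585, cosh=2.280509, sinh=2.049566; start (x,ẋ)=(-0.146700, 0.106000) → end (x,ẋ)=(0.119636, 1.126289)
phase 2: p=-0.0714, T=0.293, ωT=0.846975, cosh=1.380645, sinh=0.951935; start (x,ẋ)=(0.119636, 1.126289) → end (x,ẋ)=(0.563251, 2.080691)

1 0.5070 0.1196 1.1263
2 0.8000 0.5633 2.0807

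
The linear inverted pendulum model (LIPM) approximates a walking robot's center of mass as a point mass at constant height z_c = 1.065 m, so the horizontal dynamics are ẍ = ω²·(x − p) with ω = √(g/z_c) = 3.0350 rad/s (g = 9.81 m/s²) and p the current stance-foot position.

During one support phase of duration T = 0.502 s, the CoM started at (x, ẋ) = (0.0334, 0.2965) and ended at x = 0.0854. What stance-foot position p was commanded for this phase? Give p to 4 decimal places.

p = 0.1485

ωT = 3.0350·0.502 = 1.523570; cosh(ωT) = 2.403255, sinh(ωT) = 2.185322
x(T) = p + (x₀−p)·cosh(ωT) + (ẋ₀/ω)·sinh(ωT) ⇒ p·(1 − cosh) = x(T) − x₀·cosh − (ẋ₀/ω)·sinh
numerator   = 0.0854 − (0.0334)·2.403255 − (0.2965/3.0350)·2.185322 = -0.208361
denominator = 1 − 2.403255 = -1.403255
p = -0.208361 / -1.403255 = 0.1485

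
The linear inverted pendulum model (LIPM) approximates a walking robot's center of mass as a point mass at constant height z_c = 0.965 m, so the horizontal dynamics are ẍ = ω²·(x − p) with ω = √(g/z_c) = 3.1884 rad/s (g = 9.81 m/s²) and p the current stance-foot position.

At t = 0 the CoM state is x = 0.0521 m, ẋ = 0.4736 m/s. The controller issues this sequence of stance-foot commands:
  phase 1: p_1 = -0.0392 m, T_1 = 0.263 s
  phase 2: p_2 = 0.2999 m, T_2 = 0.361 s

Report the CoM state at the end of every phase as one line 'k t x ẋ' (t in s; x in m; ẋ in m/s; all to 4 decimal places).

phase 1: p=-0.0392, T=0.263, ωT=0.838549, cosh=1.372673, sinh=0.940336; start (x,ẋ)=(0.052100, 0.473600) → end (x,ẋ)=(0.225801, 0.923831)
phase 2: p=0.2999, T=0.361, ωT=1.151012, cosh=1.738854, sinh=1.422538; start (x,ẋ)=(0.225801, 0.923831) → end (x,ẋ)=(0.583229, 1.270322)

1 0.2630 0.2258 0.9238
2 0.6240 0.5832 1.2703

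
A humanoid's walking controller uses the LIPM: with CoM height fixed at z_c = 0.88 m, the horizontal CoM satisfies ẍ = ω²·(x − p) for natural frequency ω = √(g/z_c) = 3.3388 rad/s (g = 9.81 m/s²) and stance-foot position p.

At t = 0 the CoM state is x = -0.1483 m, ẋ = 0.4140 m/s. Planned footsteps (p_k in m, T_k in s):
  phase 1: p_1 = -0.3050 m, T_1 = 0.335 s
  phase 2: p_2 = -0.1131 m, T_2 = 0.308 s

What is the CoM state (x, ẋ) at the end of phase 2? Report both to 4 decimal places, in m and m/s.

phase 1: p=-0.3050, T=0.335, ωT=1.118498, cosh=1.693512, sinh=1.366742; start (x,ẋ)=(-0.148300, 0.414000) → end (x,ẋ)=(0.129845, 1.416180)
phase 2: p=-0.1131, T=0.308, ωT=1.028350, cosh=1.577023, sinh=1.219426; start (x,ẋ)=(0.129845, 1.416180) → end (x,ẋ)=(0.787259, 3.222478)

x = 0.7873, ẋ = 3.2225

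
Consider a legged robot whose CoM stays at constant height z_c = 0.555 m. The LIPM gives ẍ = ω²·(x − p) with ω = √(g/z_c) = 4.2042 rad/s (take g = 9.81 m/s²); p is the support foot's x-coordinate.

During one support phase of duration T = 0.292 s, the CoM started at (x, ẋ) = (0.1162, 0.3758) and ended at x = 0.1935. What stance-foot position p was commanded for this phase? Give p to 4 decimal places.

ωT = 4.2042·0.292 = 1.227626; cosh(ωT) = 1.853053, sinh(ωT) = 1.560066
x(T) = p + (x₀−p)·cosh(ωT) + (ẋ₀/ω)·sinh(ωT) ⇒ p·(1 − cosh) = x(T) − x₀·cosh − (ẋ₀/ω)·sinh
numerator   = 0.1935 − (0.1162)·1.853053 − (0.3758/4.2042)·1.560066 = -0.161274
denominator = 1 − 1.853053 = -0.853053
p = -0.161274 / -0.853053 = 0.1891

p = 0.1891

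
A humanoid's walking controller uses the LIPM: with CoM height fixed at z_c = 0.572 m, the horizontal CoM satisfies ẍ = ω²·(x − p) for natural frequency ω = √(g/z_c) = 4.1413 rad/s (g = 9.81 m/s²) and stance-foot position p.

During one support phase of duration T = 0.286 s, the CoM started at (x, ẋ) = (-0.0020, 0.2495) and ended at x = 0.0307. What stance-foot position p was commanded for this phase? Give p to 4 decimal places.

p = 0.0698

ωT = 4.1413·0.286 = 1.184412; cosh(ωT) = 1.787345, sinh(ωT) = 1.481419
x(T) = p + (x₀−p)·cosh(ωT) + (ẋ₀/ω)·sinh(ωT) ⇒ p·(1 − cosh) = x(T) − x₀·cosh − (ẋ₀/ω)·sinh
numerator   = 0.0307 − (-0.0020)·1.787345 − (0.2495/4.1413)·1.481419 = -0.054976
denominator = 1 − 1.787345 = -0.787345
p = -0.054976 / -0.787345 = 0.0698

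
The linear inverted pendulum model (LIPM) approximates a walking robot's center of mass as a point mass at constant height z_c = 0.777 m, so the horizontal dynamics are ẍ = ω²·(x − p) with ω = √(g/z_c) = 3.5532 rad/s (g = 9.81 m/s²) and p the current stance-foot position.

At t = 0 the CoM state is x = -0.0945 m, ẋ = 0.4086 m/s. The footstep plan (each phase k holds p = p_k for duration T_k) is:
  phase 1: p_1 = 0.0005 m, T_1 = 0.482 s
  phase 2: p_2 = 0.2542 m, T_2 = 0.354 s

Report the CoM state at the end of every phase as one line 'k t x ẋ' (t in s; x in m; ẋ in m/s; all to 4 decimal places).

phase 1: p=0.0005, T=0.482, ωT=1.712642, cosh=2.861990, sinh=2.681601; start (x,ẋ)=(-0.094500, 0.408600) → end (x,ẋ)=(0.036982, 0.264224)
phase 2: p=0.2542, T=0.354, ωT=1.257833, cosh=1.901029, sinh=1.616760; start (x,ẋ)=(0.036982, 0.264224) → end (x,ẋ)=(-0.038513, -0.745552)

1 0.4820 0.0370 0.2642
2 0.8360 -0.0385 -0.7456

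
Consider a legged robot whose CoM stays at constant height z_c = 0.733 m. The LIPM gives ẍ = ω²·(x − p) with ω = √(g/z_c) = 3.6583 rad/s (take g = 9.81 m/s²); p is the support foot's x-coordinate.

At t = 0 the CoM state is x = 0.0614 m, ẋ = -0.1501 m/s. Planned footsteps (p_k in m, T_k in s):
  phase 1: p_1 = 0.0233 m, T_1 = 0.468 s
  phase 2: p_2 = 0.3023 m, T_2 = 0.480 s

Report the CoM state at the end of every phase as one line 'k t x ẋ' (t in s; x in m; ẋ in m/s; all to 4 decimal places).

phase 1: p=0.0233, T=0.468, ωT=1.712084, cosh=2.860494, sinh=2.680004; start (x,ẋ)=(0.061400, -0.150100) → end (x,ẋ)=(0.022324, -0.055818)
phase 2: p=0.3023, T=0.480, ωT=1.755984, cosh=2.980939, sinh=2.808202; start (x,ẋ)=(0.022324, -0.055818) → end (x,ẋ)=(-0.575138, -3.042649)

1 0.4680 0.0223 -0.0558
2 0.9480 -0.5751 -3.0426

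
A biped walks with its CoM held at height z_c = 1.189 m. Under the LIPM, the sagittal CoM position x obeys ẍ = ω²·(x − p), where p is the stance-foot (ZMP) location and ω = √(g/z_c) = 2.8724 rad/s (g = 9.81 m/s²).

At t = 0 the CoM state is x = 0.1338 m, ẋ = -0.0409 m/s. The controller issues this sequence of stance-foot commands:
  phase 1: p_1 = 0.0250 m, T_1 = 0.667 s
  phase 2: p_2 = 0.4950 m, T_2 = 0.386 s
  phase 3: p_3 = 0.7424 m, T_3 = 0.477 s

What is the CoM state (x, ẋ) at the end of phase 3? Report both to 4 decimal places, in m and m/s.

x = 1.2331, ẋ = 1.6987

phase 1: p=0.0250, T=0.667, ωT=1.915891, cosh=3.470099, sinh=3.322888; start (x,ẋ)=(0.133800, -0.040900) → end (x,ẋ)=(0.355232, 0.896532)
phase 2: p=0.4950, T=0.386, ωT=1.108746, cosh=1.680265, sinh=1.350292; start (x,ẋ)=(0.355232, 0.896532) → end (x,ẋ)=(0.681606, 0.964312)
phase 3: p=0.7424, T=0.477, ωT=1.370135, cosh=2.094977, sinh=1.840904; start (x,ẋ)=(0.681606, 0.964312) → end (x,ẋ)=(1.233060, 1.698743)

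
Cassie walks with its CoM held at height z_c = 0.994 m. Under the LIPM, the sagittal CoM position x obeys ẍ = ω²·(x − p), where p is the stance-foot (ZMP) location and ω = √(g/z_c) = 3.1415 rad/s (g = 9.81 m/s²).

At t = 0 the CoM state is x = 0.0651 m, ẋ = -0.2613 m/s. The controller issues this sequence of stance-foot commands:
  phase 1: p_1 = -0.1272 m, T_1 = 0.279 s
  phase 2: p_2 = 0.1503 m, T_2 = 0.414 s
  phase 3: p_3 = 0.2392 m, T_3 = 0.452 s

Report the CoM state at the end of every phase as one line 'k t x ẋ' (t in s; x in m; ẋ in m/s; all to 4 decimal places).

1 0.2790 0.0612 0.2317
2 0.6930 0.1000 -0.0188
3 1.1450 -0.0773 -0.8931

phase 1: p=-0.1272, T=0.279, ωT=0.876479, cosh=1.409335, sinh=0.993089; start (x,ẋ)=(0.065100, -0.261300) → end (x,ẋ)=(0.061213, 0.231676)
phase 2: p=0.1503, T=0.414, ωT=1.300581, cosh=1.971901, sinh=1.699528; start (x,ẋ)=(0.061213, 0.231676) → end (x,ẋ)=(0.099965, -0.018798)
phase 3: p=0.2392, T=0.452, ωT=1.419958, cosh=2.189335, sinh=1.947611; start (x,ẋ)=(0.099965, -0.018798) → end (x,ẋ)=(-0.077287, -0.893055)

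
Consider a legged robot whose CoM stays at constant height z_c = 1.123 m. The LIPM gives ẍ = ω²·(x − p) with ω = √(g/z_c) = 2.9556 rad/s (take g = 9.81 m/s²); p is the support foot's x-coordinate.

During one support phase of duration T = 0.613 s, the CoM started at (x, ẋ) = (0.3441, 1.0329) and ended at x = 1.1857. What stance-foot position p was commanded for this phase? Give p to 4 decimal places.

ωT = 2.9556·0.613 = 1.811783; cosh(ωT) = 3.142357, sinh(ωT) = 2.978994
x(T) = p + (x₀−p)·cosh(ωT) + (ẋ₀/ω)·sinh(ωT) ⇒ p·(1 − cosh) = x(T) − x₀·cosh − (ẋ₀/ω)·sinh
numerator   = 1.1857 − (0.3441)·3.142357 − (1.0329/2.9556)·2.978994 = -0.936661
denominator = 1 − 3.142357 = -2.142357
p = -0.936661 / -2.142357 = 0.4372

p = 0.4372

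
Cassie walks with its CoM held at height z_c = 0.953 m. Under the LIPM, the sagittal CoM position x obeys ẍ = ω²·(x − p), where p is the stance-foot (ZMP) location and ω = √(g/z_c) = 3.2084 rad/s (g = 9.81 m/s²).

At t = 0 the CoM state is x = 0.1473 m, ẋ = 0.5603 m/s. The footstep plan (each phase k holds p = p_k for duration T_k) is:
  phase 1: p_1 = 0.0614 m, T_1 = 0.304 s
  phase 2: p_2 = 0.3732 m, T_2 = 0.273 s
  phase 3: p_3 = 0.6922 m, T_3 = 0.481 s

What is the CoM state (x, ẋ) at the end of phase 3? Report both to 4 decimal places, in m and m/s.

x = 2.0265, ẋ = 4.5983

phase 1: p=0.0614, T=0.304, ωT=0.975354, cosh=1.514582, sinh=1.137523; start (x,ẋ)=(0.147300, 0.560300) → end (x,ẋ)=(0.390154, 1.162123)
phase 2: p=0.3732, T=0.273, ωT=0.875893, cosh=1.408754, sinh=0.992265; start (x,ẋ)=(0.390154, 1.162123) → end (x,ẋ)=(0.756495, 1.691122)
phase 3: p=0.6922, T=0.481, ωT=1.543240, cosh=2.446709, sinh=2.233021; start (x,ẋ)=(0.756495, 1.691122) → end (x,ẋ)=(2.026519, 4.598321)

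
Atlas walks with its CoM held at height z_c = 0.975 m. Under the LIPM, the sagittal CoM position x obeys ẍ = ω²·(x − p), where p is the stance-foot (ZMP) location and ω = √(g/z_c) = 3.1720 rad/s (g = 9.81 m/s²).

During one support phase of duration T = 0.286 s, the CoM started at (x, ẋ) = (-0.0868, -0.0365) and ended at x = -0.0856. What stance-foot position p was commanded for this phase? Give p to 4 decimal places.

p = -0.1166

ωT = 3.1720·0.286 = 0.907192; cosh(ωT) = 1.440506, sinh(ωT) = 1.036850
x(T) = p + (x₀−p)·cosh(ωT) + (ẋ₀/ω)·sinh(ωT) ⇒ p·(1 − cosh) = x(T) − x₀·cosh − (ẋ₀/ω)·sinh
numerator   = -0.0856 − (-0.0868)·1.440506 − (-0.0365/3.1720)·1.036850 = 0.051367
denominator = 1 − 1.440506 = -0.440506
p = 0.051367 / -0.440506 = -0.1166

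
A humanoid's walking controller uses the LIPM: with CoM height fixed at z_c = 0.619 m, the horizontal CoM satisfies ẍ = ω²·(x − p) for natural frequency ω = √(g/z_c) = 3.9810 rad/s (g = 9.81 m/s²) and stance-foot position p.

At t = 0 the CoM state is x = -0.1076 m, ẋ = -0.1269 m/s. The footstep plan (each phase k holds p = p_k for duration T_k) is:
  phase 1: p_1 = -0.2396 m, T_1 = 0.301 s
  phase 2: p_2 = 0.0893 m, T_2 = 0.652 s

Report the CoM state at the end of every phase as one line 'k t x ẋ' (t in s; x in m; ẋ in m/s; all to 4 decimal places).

1 0.3010 -0.0490 0.5621
2 0.9530 0.0987 0.1202

phase 1: p=-0.2396, T=0.301, ωT=1.198281, cosh=1.808063, sinh=1.506351; start (x,ẋ)=(-0.107600, -0.126900) → end (x,ẋ)=(-0.048953, 0.562132)
phase 2: p=0.0893, T=0.652, ωT=2.595612, cosh=6.739694, sinh=6.665094; start (x,ẋ)=(-0.048953, 0.562132) → end (x,ẋ)=(0.098656, 0.120238)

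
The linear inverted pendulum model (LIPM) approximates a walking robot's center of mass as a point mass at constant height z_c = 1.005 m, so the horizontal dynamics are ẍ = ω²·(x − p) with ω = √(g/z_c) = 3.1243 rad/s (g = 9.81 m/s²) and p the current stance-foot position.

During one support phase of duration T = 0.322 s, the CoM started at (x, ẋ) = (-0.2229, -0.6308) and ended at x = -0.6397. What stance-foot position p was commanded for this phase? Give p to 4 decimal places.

p = 0.1000

ωT = 3.1243·0.322 = 1.006025; cosh(ωT) = 1.550189, sinh(ωT) = 1.184519
x(T) = p + (x₀−p)·cosh(ωT) + (ẋ₀/ω)·sinh(ωT) ⇒ p·(1 − cosh) = x(T) − x₀·cosh − (ẋ₀/ω)·sinh
numerator   = -0.6397 − (-0.2229)·1.550189 − (-0.6308/3.1243)·1.184519 = -0.055007
denominator = 1 − 1.550189 = -0.550189
p = -0.055007 / -0.550189 = 0.1000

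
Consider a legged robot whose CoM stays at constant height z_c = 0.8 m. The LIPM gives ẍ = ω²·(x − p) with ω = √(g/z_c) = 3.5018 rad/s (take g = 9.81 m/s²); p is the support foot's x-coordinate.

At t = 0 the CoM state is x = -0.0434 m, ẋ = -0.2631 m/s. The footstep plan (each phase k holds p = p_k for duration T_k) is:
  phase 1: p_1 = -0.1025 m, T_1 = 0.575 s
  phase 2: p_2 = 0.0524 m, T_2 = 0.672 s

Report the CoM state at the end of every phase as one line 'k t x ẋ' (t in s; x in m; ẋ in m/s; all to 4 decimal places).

phase 1: p=-0.1025, T=0.575, ωT=2.013535, cosh=3.811631, sinh=3.678115; start (x,ẋ)=(-0.043400, -0.263100) → end (x,ẋ)=(-0.153580, -0.241631)
phase 2: p=0.0524, T=0.672, ωT=2.353210, cosh=5.307171, sinh=5.212107; start (x,ẋ)=(-0.153580, -0.241631) → end (x,ẋ)=(-1.400414, -5.041866)

1 0.5750 -0.1536 -0.2416
2 1.2470 -1.4004 -5.0419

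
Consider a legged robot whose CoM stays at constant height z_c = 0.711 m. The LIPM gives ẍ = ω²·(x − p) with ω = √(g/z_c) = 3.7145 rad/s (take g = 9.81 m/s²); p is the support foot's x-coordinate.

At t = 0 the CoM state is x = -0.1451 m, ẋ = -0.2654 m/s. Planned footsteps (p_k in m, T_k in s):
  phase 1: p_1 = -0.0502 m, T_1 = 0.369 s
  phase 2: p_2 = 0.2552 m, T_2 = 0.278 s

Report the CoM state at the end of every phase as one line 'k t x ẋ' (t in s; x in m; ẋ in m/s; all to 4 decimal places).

phase 1: p=-0.0502, T=0.369, ωT=1.370650, cosh=2.095927, sinh=1.841985; start (x,ẋ)=(-0.145100, -0.265400) → end (x,ẋ)=(-0.380713, -1.205570)
phase 2: p=0.2552, T=0.278, ωT=1.032631, cosh=1.582257, sinh=1.226188; start (x,ẋ)=(-0.380713, -1.205570) → end (x,ẋ)=(-1.148946, -4.803898)

1 0.3690 -0.3807 -1.2056
2 0.6470 -1.1489 -4.8039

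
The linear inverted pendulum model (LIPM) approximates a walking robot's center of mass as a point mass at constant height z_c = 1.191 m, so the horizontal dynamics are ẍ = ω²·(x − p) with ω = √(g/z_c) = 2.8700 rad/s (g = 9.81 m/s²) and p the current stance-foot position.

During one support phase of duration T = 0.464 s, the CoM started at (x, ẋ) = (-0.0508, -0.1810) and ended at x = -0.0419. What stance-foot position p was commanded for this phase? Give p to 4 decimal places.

ωT = 2.8700·0.464 = 1.331680; cosh(ωT) = 2.025717, sinh(ωT) = 1.761684
x(T) = p + (x₀−p)·cosh(ωT) + (ẋ₀/ω)·sinh(ωT) ⇒ p·(1 − cosh) = x(T) − x₀·cosh − (ẋ₀/ω)·sinh
numerator   = -0.0419 − (-0.0508)·2.025717 − (-0.1810/2.8700)·1.761684 = 0.172109
denominator = 1 − 2.025717 = -1.025717
p = 0.172109 / -1.025717 = -0.1678

p = -0.1678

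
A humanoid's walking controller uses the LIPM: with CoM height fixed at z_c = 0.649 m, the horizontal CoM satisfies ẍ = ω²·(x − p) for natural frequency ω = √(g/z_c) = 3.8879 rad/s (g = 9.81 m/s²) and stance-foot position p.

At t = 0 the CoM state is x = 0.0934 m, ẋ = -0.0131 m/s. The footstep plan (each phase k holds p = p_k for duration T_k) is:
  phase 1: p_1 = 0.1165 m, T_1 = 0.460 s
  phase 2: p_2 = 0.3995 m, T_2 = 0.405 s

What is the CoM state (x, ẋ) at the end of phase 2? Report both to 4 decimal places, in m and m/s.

phase 1: p=0.1165, T=0.460, ωT=1.788434, cosh=3.073651, sinh=2.906429; start (x,ẋ)=(0.093400, -0.013100) → end (x,ẋ)=(0.035706, -0.301293)
phase 2: p=0.3995, T=0.405, ωT=1.574600, cosh=2.517949, sinh=2.310858; start (x,ẋ)=(0.035706, -0.301293) → end (x,ẋ)=(-0.695595, -4.027108)

x = -0.6956, ẋ = -4.0271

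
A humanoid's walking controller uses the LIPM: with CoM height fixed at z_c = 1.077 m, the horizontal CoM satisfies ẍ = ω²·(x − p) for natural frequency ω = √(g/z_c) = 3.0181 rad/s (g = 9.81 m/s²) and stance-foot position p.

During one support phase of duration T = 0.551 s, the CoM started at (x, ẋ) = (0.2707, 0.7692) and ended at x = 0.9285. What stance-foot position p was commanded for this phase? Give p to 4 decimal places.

p = 0.2651

ωT = 3.0181·0.551 = 1.662973; cosh(ωT) = 2.732273, sinh(ωT) = 2.542698
x(T) = p + (x₀−p)·cosh(ωT) + (ẋ₀/ω)·sinh(ωT) ⇒ p·(1 − cosh) = x(T) − x₀·cosh − (ẋ₀/ω)·sinh
numerator   = 0.9285 − (0.2707)·2.732273 − (0.7692/3.0181)·2.542698 = -0.459164
denominator = 1 − 2.732273 = -1.732273
p = -0.459164 / -1.732273 = 0.2651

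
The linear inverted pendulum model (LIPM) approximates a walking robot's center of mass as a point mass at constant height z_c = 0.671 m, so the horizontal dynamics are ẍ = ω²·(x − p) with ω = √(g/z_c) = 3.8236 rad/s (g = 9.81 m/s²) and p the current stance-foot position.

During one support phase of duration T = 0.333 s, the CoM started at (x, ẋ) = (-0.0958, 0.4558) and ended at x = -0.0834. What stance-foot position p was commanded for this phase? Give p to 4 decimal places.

ωT = 3.8236·0.333 = 1.273259; cosh(ωT) = 1.926197, sinh(ωT) = 1.646279
x(T) = p + (x₀−p)·cosh(ωT) + (ẋ₀/ω)·sinh(ωT) ⇒ p·(1 − cosh) = x(T) − x₀·cosh − (ẋ₀/ω)·sinh
numerator   = -0.0834 − (-0.0958)·1.926197 − (0.4558/3.8236)·1.646279 = -0.095118
denominator = 1 − 1.926197 = -0.926197
p = -0.095118 / -0.926197 = 0.1027

p = 0.1027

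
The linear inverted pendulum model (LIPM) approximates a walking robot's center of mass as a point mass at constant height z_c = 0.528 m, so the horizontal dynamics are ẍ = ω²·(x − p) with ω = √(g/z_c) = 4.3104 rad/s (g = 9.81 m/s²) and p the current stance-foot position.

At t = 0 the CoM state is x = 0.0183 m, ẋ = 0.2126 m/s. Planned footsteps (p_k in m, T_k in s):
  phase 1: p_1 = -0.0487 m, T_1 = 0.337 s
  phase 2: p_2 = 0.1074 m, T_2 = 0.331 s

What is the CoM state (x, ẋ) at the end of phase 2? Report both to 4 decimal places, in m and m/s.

phase 1: p=-0.0487, T=0.337, ωT=1.452605, cosh=2.254097, sinh=2.020137; start (x,ẋ)=(0.018300, 0.212600) → end (x,ẋ)=(0.201963, 1.062630)
phase 2: p=0.1074, T=0.331, ωT=1.426742, cosh=2.202599, sinh=1.962510; start (x,ẋ)=(0.201963, 1.062630) → end (x,ẋ)=(0.799496, 3.140474)

x = 0.7995, ẋ = 3.1405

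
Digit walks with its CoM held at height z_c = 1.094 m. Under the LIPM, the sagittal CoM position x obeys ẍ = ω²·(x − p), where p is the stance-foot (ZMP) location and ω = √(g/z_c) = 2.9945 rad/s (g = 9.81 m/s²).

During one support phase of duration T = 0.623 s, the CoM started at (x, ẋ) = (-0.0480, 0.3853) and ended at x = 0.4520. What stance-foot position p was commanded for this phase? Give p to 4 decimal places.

p = -0.0889

ωT = 2.9945·0.623 = 1.865573; cosh(ωT) = 3.307223, sinh(ωT) = 3.152416
x(T) = p + (x₀−p)·cosh(ωT) + (ẋ₀/ω)·sinh(ωT) ⇒ p·(1 − cosh) = x(T) − x₀·cosh − (ẋ₀/ω)·sinh
numerator   = 0.4520 − (-0.0480)·3.307223 − (0.3853/2.9945)·3.152416 = 0.205128
denominator = 1 − 3.307223 = -2.307223
p = 0.205128 / -2.307223 = -0.0889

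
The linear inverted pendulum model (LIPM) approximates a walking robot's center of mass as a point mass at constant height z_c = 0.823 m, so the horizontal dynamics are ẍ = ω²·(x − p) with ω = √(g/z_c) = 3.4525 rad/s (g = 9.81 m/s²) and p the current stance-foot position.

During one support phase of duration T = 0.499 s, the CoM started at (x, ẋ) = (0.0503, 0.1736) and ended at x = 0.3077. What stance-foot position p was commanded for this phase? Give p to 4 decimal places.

p = -0.0138

ωT = 3.4525·0.499 = 1.722797; cosh(ωT) = 2.889369, sinh(ωT) = 2.710804
x(T) = p + (x₀−p)·cosh(ωT) + (ẋ₀/ω)·sinh(ωT) ⇒ p·(1 − cosh) = x(T) − x₀·cosh − (ẋ₀/ω)·sinh
numerator   = 0.3077 − (0.0503)·2.889369 − (0.1736/3.4525)·2.710804 = 0.026059
denominator = 1 − 2.889369 = -1.889369
p = 0.026059 / -1.889369 = -0.0138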